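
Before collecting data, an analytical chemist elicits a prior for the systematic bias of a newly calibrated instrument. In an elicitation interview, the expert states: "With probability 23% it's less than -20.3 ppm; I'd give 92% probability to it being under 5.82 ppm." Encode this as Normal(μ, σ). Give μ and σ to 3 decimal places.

For Normal(μ,σ), the p-quantile is μ + z_p·σ. Here z_{0.23} = -0.7388, z_{0.92} = 1.405.
So -20.3 = μ − 0.7388σ and 5.82 = μ + 1.405σ.
Subtracting: σ = (5.82 − -20.3)/(1.405 − (-0.7388)) = 12.183.
Then μ = -20.3 − (-0.7388)·12.183 = -11.298.

μ = -11.298, σ = 12.183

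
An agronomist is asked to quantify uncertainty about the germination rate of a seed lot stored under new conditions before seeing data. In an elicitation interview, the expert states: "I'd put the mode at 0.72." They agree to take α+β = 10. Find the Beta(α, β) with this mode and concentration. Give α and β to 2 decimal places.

For α,β > 1 the Beta mode is (α−1)/(α+β−2). With α+β = 10, the mode is (α−1)/8.
Set (α−1)/8 = 0.72 → α = 1 + 0.72·8 = 6.76.
β = 10 − α = 3.24.

α = 6.76, β = 3.24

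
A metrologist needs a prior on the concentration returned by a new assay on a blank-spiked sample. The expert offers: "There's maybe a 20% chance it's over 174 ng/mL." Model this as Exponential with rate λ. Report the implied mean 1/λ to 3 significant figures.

mean ≈ 108 ng/mL

P(T > 174.0) = e^(−λ·174.0) = 0.2, so λ = −ln(0.2)/174.0 = 0.00925.
Mean = 1/λ = 108 ng/mL.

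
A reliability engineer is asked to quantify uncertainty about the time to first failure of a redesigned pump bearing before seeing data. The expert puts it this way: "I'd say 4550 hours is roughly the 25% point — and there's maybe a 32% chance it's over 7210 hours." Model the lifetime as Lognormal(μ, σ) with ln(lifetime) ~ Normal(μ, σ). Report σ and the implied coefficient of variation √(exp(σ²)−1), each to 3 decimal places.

If T ~ Lognormal(μ,σ) then ln T ~ Normal(μ,σ), so the p-quantile of ln T is μ + z_p·σ.
ln(4550) = 8.423 and ln(7210) = 8.883; z_{0.25} = -0.6745, z_{0.68} = 0.4677.
σ = (8.883 − 8.423)/(0.4677 − (-0.6745)) = 0.403.
μ = 8.423 − (-0.6745)·0.403 = 8.695.
CV = √(exp(σ²)−1) = √(exp(0.1624)−1) = 0.420.

σ ≈ 0.403, CV ≈ 0.420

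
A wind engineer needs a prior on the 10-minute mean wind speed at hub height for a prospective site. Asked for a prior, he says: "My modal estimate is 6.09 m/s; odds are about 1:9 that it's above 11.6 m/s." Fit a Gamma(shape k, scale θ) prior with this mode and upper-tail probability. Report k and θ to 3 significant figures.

k ≈ 5.61, θ ≈ 1.32

Gamma(k,θ) with k>1 has mode (k−1)θ, so θ = 6.09/(k−1).
Need P(X < 11.6) = 0.9 with θ tied to k this way. Start at k = 2, θ = 6.09: P(X<11.6) ≈ 0.568.
Too low — raise k to concentrate. Iterating converges to k ≈ 5.61.
Then θ = 6.09/(5.61−1) ≈ 1.32.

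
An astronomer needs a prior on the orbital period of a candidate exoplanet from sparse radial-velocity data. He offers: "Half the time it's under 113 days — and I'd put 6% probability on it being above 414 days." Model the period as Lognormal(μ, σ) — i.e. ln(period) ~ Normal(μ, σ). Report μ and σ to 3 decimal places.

If T ~ Lognormal(μ,σ) then ln T ~ Normal(μ,σ), so the p-quantile of ln T is μ + z_p·σ.
ln(113) = 4.727 and ln(414) = 6.026; z_{0.5} = 0, z_{0.94} = 1.555.
σ = (6.026 − 4.727)/(1.555 − (0)) = 0.835.
μ = 4.727 − (0)·0.835 = 4.727.

μ ≈ 4.727, σ ≈ 0.835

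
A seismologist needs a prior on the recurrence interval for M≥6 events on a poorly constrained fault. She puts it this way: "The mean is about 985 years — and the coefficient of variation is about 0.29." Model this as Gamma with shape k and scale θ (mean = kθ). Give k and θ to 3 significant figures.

For Gamma(k, scale θ): mean = kθ, variance = kθ², so CV = 1/√k.
CV = 0.29, hence k = 1/CV² = 11.9.
Then θ = mean/k = 985/11.9 = 82.8.

k ≈ 11.9, θ ≈ 82.8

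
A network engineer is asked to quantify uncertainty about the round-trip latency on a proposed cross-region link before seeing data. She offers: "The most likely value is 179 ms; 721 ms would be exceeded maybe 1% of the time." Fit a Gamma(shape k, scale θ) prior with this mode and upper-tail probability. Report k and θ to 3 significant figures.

k ≈ 3.15, θ ≈ 83.3

Gamma(k,θ) with k>1 has mode (k−1)θ, so θ = 179/(k−1).
Need P(X < 721) = 0.99 with θ tied to k this way. Start at k = 2, θ = 179: P(X<721) ≈ 0.910.
Too low — raise k to concentrate. Iterating converges to k ≈ 3.15.
Then θ = 179/(3.15−1) ≈ 83.3.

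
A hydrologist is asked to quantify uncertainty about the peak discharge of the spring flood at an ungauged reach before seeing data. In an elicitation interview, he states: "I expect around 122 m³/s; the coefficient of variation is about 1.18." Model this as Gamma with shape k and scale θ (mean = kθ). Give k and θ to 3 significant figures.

k ≈ 0.718, θ ≈ 170

For Gamma(k, scale θ): mean = kθ, variance = kθ², so CV = 1/√k.
CV = 1.18, hence k = 1/CV² = 0.718.
Then θ = mean/k = 122/0.718 = 170.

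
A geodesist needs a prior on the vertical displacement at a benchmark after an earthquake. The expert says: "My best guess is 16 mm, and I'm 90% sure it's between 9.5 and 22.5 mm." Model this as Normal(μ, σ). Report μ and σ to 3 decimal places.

A symmetric 90% interval runs μ ± z·σ with z = 1.645.
Half-width = 6.5, so σ = 6.5/1.645 = 3.952.
μ is the stated best guess, 16.000.

μ = 16.000, σ = 3.952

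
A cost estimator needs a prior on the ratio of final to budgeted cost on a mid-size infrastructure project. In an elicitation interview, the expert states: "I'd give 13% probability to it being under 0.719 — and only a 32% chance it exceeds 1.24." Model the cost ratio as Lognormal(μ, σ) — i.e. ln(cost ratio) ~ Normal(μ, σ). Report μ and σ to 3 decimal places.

If T ~ Lognormal(μ,σ) then ln T ~ Normal(μ,σ), so the p-quantile of ln T is μ + z_p·σ.
ln(0.719) = -0.3299 and ln(1.24) = 0.2151; z_{0.13} = -1.126, z_{0.68} = 0.4677.
σ = (0.2151 − -0.3299)/(0.4677 − (-1.126)) = 0.342.
μ = -0.3299 − (-1.126)·0.342 = 0.055.

μ ≈ 0.055, σ ≈ 0.342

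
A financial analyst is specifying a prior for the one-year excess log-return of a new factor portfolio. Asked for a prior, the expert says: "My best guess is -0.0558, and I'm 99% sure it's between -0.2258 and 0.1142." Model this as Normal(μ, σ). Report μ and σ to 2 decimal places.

A symmetric 99% interval runs μ ± z·σ with z = 2.576.
Half-width = 0.17, so σ = 0.17/2.576 = 0.07.
μ is the stated best guess, -0.06.

μ = -0.06, σ = 0.07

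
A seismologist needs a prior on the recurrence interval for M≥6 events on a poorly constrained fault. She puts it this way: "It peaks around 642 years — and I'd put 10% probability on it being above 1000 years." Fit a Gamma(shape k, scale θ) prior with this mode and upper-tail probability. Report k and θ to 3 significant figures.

k ≈ 10.5, θ ≈ 67.4

Gamma(k,θ) with k>1 has mode (k−1)θ, so θ = 642/(k−1).
Need P(X < 1000) = 0.9 with θ tied to k this way. Start at k = 2, θ = 642: P(X<1000) ≈ 0.461.
Too low — raise k to concentrate. Iterating converges to k ≈ 10.5.
Then θ = 642/(10.5−1) ≈ 67.4.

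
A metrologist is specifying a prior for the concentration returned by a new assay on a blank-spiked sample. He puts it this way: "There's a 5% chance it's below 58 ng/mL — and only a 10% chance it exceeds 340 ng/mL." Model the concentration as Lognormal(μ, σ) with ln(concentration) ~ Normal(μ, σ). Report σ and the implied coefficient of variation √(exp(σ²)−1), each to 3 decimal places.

σ ≈ 0.604, CV ≈ 0.664

If T ~ Lognormal(μ,σ) then ln T ~ Normal(μ,σ), so the p-quantile of ln T is μ + z_p·σ.
ln(58) = 4.06 and ln(340) = 5.829; z_{0.05} = -1.645, z_{0.9} = 1.282.
σ = (5.829 − 4.06)/(1.282 − (-1.645)) = 0.604.
μ = 4.06 − (-1.645)·0.604 = 5.054.
CV = √(exp(σ²)−1) = √(exp(0.3652)−1) = 0.664.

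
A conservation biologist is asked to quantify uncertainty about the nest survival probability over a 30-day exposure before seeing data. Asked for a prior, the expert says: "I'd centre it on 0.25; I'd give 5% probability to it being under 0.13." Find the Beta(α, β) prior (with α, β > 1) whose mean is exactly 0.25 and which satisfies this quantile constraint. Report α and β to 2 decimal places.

α ≈ 7.20, β ≈ 21.60

With mean 0.25 fixed, write α = 0.25s, β = 0.75s where s = α+β.
Need P(θ < 0.13) = 0.05 under Beta(0.25s, 0.75s). Normal approximation: (q−m)/√(m(1−m)/s) ≈ z_{0.05} = -1.64, so s ≈ 0.25·0.75·(-1.64)²/(0.13−0.25)² = 35.2.
At s = 35.2: P(θ<0.13) ≈ 0.033. Adjusting to match 0.05 gives s ≈ 28.80.
So α = 0.25·28.80 ≈ 7.20, β = 0.75·28.80 ≈ 21.60.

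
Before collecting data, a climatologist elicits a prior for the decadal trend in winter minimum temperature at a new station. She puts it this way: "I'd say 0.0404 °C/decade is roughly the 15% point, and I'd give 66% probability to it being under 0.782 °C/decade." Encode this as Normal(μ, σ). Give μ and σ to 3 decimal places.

μ = 0.571, σ = 0.512

For Normal(μ,σ), the p-quantile is μ + z_p·σ. Here z_{0.15} = -1.036, z_{0.66} = 0.4125.
So 0.0404 = μ − 1.036σ and 0.782 = μ + 0.4125σ.
Subtracting: σ = (0.782 − 0.0404)/(0.4125 − (-1.036)) = 0.512.
Then μ = 0.0404 − (-1.036)·0.512 = 0.571.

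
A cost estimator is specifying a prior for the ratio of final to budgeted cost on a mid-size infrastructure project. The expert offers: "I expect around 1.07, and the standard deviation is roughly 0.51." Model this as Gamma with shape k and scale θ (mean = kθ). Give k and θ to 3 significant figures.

k ≈ 4.4, θ ≈ 0.243

For Gamma(k, scale θ): mean = kθ, variance = kθ², so CV = 1/√k.
CV = SD/mean = 0.51/1.07 = 0.4766, hence k = 1/CV² = 4.4.
Then θ = mean/k = 1.07/4.4 = 0.243.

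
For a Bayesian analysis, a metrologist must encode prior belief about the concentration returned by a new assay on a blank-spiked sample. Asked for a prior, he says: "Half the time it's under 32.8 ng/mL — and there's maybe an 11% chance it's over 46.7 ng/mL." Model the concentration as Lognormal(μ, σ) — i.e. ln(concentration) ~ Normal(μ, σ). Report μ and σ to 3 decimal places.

μ ≈ 3.490, σ ≈ 0.288

If T ~ Lognormal(μ,σ) then ln T ~ Normal(μ,σ), so the p-quantile of ln T is μ + z_p·σ.
ln(32.8) = 3.49 and ln(46.7) = 3.844; z_{0.5} = 0, z_{0.89} = 1.227.
σ = (3.844 − 3.49)/(1.227 − (0)) = 0.288.
μ = 3.49 − (0)·0.288 = 3.490.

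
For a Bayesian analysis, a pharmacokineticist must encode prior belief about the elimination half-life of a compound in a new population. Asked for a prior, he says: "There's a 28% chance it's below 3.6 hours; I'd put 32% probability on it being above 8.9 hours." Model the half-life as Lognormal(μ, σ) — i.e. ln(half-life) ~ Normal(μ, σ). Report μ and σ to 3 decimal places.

If T ~ Lognormal(μ,σ) then ln T ~ Normal(μ,σ), so the p-quantile of ln T is μ + z_p·σ.
ln(3.6) = 1.281 and ln(8.9) = 2.186; z_{0.28} = -0.5828, z_{0.68} = 0.4677.
σ = (2.186 − 1.281)/(0.4677 − (-0.5828)) = 0.862.
μ = 1.281 − (-0.5828)·0.862 = 1.783.

μ ≈ 1.783, σ ≈ 0.862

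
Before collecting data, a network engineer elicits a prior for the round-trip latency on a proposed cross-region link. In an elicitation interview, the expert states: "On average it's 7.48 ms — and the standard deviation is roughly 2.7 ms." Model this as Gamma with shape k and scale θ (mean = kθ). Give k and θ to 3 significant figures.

k ≈ 7.67, θ ≈ 0.975

For Gamma(k, scale θ): mean = kθ, variance = kθ², so CV = 1/√k.
CV = SD/mean = 2.7/7.48 = 0.361, hence k = 1/CV² = 7.67.
Then θ = mean/k = 7.48/7.67 = 0.975.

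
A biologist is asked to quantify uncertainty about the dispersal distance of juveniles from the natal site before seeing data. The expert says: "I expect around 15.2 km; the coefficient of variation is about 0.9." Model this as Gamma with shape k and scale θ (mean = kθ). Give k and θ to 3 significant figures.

For Gamma(k, scale θ): mean = kθ, variance = kθ², so CV = 1/√k.
CV = 0.9, hence k = 1/CV² = 1.23.
Then θ = mean/k = 15.2/1.23 = 12.3.

k ≈ 1.23, θ ≈ 12.3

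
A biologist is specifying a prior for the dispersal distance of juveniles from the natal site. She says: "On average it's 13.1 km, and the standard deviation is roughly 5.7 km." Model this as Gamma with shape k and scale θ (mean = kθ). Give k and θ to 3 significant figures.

For Gamma(k, scale θ): mean = kθ, variance = kθ², so CV = 1/√k.
CV = SD/mean = 5.7/13.1 = 0.4351, hence k = 1/CV² = 5.28.
Then θ = mean/k = 13.1/5.28 = 2.48.

k ≈ 5.28, θ ≈ 2.48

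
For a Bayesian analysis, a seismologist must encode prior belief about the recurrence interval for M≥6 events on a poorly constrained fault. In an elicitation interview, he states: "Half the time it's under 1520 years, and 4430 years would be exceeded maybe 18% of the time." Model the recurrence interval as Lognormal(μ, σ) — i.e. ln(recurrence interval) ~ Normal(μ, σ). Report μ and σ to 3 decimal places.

μ ≈ 7.326, σ ≈ 1.169

If T ~ Lognormal(μ,σ) then ln T ~ Normal(μ,σ), so the p-quantile of ln T is μ + z_p·σ.
ln(1520) = 7.326 and ln(4430) = 8.396; z_{0.5} = 0, z_{0.82} = 0.9154.
σ = (8.396 − 7.326)/(0.9154 − (0)) = 1.169.
μ = 7.326 − (0)·1.169 = 7.326.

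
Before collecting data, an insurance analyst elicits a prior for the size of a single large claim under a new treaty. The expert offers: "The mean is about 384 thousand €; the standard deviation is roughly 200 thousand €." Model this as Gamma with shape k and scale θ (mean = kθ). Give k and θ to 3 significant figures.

k ≈ 3.69, θ ≈ 104

For Gamma(k, scale θ): mean = kθ, variance = kθ², so CV = 1/√k.
CV = SD/mean = 200/384 = 0.5208, hence k = 1/CV² = 3.69.
Then θ = mean/k = 384/3.69 = 104.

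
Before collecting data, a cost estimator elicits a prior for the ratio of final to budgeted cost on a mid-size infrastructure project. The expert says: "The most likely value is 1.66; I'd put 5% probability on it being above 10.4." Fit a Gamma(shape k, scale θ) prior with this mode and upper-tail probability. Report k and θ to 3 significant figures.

Gamma(k,θ) with k>1 has mode (k−1)θ, so θ = 1.66/(k−1).
Need P(X < 10.4) = 0.95 with θ tied to k this way. Start at k = 2, θ = 1.66: P(X<10.4) ≈ 0.986.
Too high — lower k to spread out. Iterating converges to k ≈ 1.67.
Then θ = 1.66/(1.67−1) ≈ 2.48.

k ≈ 1.67, θ ≈ 2.48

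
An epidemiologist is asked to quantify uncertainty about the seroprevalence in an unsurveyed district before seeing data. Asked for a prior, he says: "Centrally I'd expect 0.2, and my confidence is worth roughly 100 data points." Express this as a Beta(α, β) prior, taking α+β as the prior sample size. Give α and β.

Under the effective-sample-size interpretation, Beta(α, β) has prior mean α/(α+β) and prior sample size α+β.
So α+β = 100 and α/(α+β) = 0.2, giving α = 0.2·100 = 20 and β = 100 − 20 = 80.

α = 20, β = 80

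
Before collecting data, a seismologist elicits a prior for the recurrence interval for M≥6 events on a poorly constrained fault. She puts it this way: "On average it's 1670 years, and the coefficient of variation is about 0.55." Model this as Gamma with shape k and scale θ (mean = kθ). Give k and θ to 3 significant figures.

For Gamma(k, scale θ): mean = kθ, variance = kθ², so CV = 1/√k.
CV = 0.55, hence k = 1/CV² = 3.31.
Then θ = mean/k = 1670/3.31 = 505.

k ≈ 3.31, θ ≈ 505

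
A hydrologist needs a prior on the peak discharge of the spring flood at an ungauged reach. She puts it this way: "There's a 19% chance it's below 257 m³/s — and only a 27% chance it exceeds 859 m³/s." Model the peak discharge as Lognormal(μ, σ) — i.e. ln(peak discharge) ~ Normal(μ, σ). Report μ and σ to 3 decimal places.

μ ≈ 6.260, σ ≈ 0.809

If T ~ Lognormal(μ,σ) then ln T ~ Normal(μ,σ), so the p-quantile of ln T is μ + z_p·σ.
ln(257) = 5.549 and ln(859) = 6.756; z_{0.19} = -0.8779, z_{0.73} = 0.6128.
σ = (6.756 − 5.549)/(0.6128 − (-0.8779)) = 0.809.
μ = 5.549 − (-0.8779)·0.809 = 6.260.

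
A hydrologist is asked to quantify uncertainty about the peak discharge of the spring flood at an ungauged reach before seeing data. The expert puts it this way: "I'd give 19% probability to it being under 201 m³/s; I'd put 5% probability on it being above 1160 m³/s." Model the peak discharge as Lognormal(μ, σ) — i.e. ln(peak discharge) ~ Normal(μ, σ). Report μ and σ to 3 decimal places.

If T ~ Lognormal(μ,σ) then ln T ~ Normal(μ,σ), so the p-quantile of ln T is μ + z_p·σ.
ln(201) = 5.303 and ln(1160) = 7.056; z_{0.19} = -0.8779, z_{0.95} = 1.645.
σ = (7.056 − 5.303)/(1.645 − (-0.8779)) = 0.695.
μ = 5.303 − (-0.8779)·0.695 = 5.913.

μ ≈ 5.913, σ ≈ 0.695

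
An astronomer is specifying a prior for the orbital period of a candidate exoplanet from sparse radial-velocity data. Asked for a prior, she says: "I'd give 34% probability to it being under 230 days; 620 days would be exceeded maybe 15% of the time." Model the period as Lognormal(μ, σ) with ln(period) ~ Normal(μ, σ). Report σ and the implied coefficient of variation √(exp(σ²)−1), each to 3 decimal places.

If T ~ Lognormal(μ,σ) then ln T ~ Normal(μ,σ), so the p-quantile of ln T is μ + z_p·σ.
ln(230) = 5.438 and ln(620) = 6.43; z_{0.34} = -0.4125, z_{0.85} = 1.036.
σ = (6.43 − 5.438)/(1.036 − (-0.4125)) = 0.684.
μ = 5.438 − (-0.4125)·0.684 = 5.720.
CV = √(exp(σ²)−1) = √(exp(0.4684)−1) = 0.773.

σ ≈ 0.684, CV ≈ 0.773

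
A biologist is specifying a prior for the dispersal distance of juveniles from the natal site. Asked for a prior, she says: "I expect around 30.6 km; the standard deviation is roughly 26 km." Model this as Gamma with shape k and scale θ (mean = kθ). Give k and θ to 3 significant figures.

For Gamma(k, scale θ): mean = kθ, variance = kθ², so CV = 1/√k.
CV = SD/mean = 26/30.6 = 0.8497, hence k = 1/CV² = 1.39.
Then θ = mean/k = 30.6/1.39 = 22.1.

k ≈ 1.39, θ ≈ 22.1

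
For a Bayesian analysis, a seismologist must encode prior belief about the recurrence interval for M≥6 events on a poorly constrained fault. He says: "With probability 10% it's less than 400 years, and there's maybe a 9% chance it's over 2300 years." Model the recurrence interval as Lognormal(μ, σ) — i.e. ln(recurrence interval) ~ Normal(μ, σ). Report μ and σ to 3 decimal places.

If T ~ Lognormal(μ,σ) then ln T ~ Normal(μ,σ), so the p-quantile of ln T is μ + z_p·σ.
ln(400) = 5.991 and ln(2300) = 7.741; z_{0.1} = -1.282, z_{0.91} = 1.341.
σ = (7.741 − 5.991)/(1.341 − (-1.282)) = 0.667.
μ = 5.991 − (-1.282)·0.667 = 6.846.

μ ≈ 6.846, σ ≈ 0.667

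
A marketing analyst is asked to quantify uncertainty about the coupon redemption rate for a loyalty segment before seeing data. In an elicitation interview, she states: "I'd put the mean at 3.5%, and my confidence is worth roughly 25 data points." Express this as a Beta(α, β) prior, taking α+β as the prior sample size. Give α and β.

α = 0.875, β = 24.125

Under the effective-sample-size interpretation, Beta(α, β) has prior mean α/(α+β) and prior sample size α+β.
So α+β = 25 and α/(α+β) = 0.035, giving α = 0.035·25 = 0.875 and β = 25 − 0.875 = 24.125.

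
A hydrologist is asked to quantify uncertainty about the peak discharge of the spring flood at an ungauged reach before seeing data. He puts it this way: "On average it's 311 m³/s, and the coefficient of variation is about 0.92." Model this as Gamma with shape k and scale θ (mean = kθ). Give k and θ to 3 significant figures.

For Gamma(k, scale θ): mean = kθ, variance = kθ², so CV = 1/√k.
CV = 0.92, hence k = 1/CV² = 1.18.
Then θ = mean/k = 311/1.18 = 263.

k ≈ 1.18, θ ≈ 263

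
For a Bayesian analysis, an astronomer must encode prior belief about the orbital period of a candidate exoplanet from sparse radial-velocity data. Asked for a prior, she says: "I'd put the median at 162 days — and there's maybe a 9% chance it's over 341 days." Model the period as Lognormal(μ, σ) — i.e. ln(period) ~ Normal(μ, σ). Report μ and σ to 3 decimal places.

μ ≈ 5.088, σ ≈ 0.555

If T ~ Lognormal(μ,σ) then ln T ~ Normal(μ,σ), so the p-quantile of ln T is μ + z_p·σ.
ln(162) = 5.088 and ln(341) = 5.832; z_{0.5} = 0, z_{0.91} = 1.341.
σ = (5.832 − 5.088)/(1.341 − (0)) = 0.555.
μ = 5.088 − (0)·0.555 = 5.088.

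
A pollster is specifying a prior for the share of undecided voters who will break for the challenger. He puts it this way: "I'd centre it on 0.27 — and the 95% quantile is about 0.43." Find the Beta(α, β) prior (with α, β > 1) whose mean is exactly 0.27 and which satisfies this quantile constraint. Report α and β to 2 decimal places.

α ≈ 6.22, β ≈ 16.83

With mean 0.27 fixed, write α = 0.27s, β = 0.73s where s = α+β.
Need P(θ < 0.43) = 0.95 under Beta(0.27s, 0.73s). Normal approximation: (q−m)/√(m(1−m)/s) ≈ z_{0.95} = 1.64, so s ≈ 0.27·0.73·(1.64)²/(0.43−0.27)² = 20.8.
At s = 20.8: P(θ<0.43) ≈ 0.942. Adjusting to match 0.95 gives s ≈ 23.05.
So α = 0.27·23.05 ≈ 6.22, β = 0.73·23.05 ≈ 16.83.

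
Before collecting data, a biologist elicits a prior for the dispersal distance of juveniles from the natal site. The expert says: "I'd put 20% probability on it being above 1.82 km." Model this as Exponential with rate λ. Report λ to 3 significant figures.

P(T > 1.82) = e^(−λ·1.82) = 0.2, so λ = −ln(0.2)/1.82 = 0.884.

λ ≈ 0.884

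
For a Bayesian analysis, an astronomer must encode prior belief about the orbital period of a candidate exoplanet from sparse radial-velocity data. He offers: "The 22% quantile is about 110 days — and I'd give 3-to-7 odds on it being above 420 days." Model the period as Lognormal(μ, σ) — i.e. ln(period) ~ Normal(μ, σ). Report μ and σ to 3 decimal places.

μ ≈ 5.498, σ ≈ 1.033

If T ~ Lognormal(μ,σ) then ln T ~ Normal(μ,σ), so the p-quantile of ln T is μ + z_p·σ.
ln(110) = 4.7 and ln(420) = 6.04; z_{0.22} = -0.7722, z_{0.7} = 0.5244.
σ = (6.04 − 4.7)/(0.5244 − (-0.7722)) = 1.033.
μ = 4.7 − (-0.7722)·1.033 = 5.498.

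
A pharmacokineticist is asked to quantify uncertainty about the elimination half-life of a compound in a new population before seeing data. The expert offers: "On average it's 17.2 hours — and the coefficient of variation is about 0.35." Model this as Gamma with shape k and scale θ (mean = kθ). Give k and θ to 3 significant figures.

For Gamma(k, scale θ): mean = kθ, variance = kθ², so CV = 1/√k.
CV = 0.35, hence k = 1/CV² = 8.16.
Then θ = mean/k = 17.2/8.16 = 2.11.

k ≈ 8.16, θ ≈ 2.11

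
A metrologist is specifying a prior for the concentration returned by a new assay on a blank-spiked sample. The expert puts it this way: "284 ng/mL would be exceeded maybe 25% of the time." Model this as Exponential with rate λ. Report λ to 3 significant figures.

λ ≈ 0.00488

P(T > 284.0) = e^(−λ·284.0) = 0.25, so λ = −ln(0.25)/284.0 = 0.00488.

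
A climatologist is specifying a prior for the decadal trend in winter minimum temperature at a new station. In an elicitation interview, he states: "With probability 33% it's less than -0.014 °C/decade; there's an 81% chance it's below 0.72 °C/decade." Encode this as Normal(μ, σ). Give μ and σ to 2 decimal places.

μ = 0.23, σ = 0.56

The p-quantile of Normal(μ,σ) is μ + z_p·σ, with z_{0.33} = -0.4399 and z_{0.81} = 0.8779.
Eliminate σ: μ = (z₂·x₁ − z₁·x₂)/(z₂ − z₁) = (0.8779·-0.014 − (-0.4399)·0.72)/1.318 = 0.23.
Then σ = (x₂ − x₁)/(z₂ − z₁) = (0.72 − -0.014)/1.318 = 0.56.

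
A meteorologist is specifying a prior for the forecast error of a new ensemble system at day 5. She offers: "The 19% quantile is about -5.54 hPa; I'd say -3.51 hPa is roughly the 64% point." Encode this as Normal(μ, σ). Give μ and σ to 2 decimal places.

For Normal(μ,σ), the p-quantile is μ + z_p·σ. Here z_{0.19} = -0.8779, z_{0.64} = 0.3585.
So -5.54 = μ − 0.8779σ and -3.51 = μ + 0.3585σ.
Subtracting: σ = (-3.51 − -5.54)/(0.3585 − (-0.8779)) = 1.64.
Then μ = -5.54 − (-0.8779)·1.64 = -4.10.

μ = -4.10, σ = 1.64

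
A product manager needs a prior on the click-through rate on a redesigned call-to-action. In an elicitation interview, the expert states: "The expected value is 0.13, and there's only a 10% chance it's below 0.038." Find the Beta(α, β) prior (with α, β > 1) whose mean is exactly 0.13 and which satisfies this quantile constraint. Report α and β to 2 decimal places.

α ≈ 2.02, β ≈ 13.54

With mean 0.13 fixed, write α = 0.13s, β = 0.87s where s = α+β.
Need P(θ < 0.038) = 0.1 under Beta(0.13s, 0.87s). Normal approximation: (q−m)/√(m(1−m)/s) ≈ z_{0.1} = -1.28, so s ≈ 0.13·0.87·(-1.28)²/(0.038−0.13)² = 21.9.
At s = 21.9: P(θ<0.038) ≈ 0.055. Adjusting to match 0.1 gives s ≈ 15.57.
So α = 0.13·15.57 ≈ 2.02, β = 0.87·15.57 ≈ 13.54.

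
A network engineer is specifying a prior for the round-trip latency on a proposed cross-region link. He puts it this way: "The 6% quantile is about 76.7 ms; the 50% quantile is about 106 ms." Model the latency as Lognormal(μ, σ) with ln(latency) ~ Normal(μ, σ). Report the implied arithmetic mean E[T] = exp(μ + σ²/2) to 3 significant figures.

E[T] ≈ 108 ms

If T ~ Lognormal(μ,σ) then ln T ~ Normal(μ,σ), so the p-quantile of ln T is μ + z_p·σ.
ln(76.7) = 4.34 and ln(106) = 4.663; z_{0.06} = -1.555, z_{0.5} = 0.
σ = (4.663 − 4.34)/(0 − (-1.555)) = 0.208.
μ = 4.34 − (-1.555)·0.208 = 4.663.
E[T] = exp(μ + σ²/2) = exp(4.663 + 0.0217) = 108 ms.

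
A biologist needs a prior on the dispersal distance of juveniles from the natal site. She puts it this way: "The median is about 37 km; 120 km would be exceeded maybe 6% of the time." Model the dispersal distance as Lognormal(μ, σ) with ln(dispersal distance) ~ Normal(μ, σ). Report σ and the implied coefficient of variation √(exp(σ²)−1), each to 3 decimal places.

If T ~ Lognormal(μ,σ) then ln T ~ Normal(μ,σ), so the p-quantile of ln T is μ + z_p·σ.
ln(37) = 3.611 and ln(120) = 4.787; z_{0.5} = 0, z_{0.94} = 1.555.
σ = (4.787 − 3.611)/(1.555 − (0)) = 0.757.
μ = 3.611 − (0)·0.757 = 3.611.
CV = √(exp(σ²)−1) = √(exp(0.5727)−1) = 0.879.

σ ≈ 0.757, CV ≈ 0.879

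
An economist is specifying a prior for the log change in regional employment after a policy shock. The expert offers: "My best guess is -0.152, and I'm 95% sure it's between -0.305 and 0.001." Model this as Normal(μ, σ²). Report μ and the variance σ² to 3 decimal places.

A symmetric 95% interval runs μ ± z·σ with z = 1.96.
Half-width = 0.153, so σ = 0.153/1.96 = 0.0781 and σ² = 0.006.
μ is the stated best guess, -0.152.

μ = -0.152, σ² = 0.006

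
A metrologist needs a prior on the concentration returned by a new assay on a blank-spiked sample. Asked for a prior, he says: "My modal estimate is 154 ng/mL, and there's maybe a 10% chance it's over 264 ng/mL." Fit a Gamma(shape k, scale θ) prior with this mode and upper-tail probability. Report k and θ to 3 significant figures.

k ≈ 7.52, θ ≈ 23.6

Gamma(k,θ) with k>1 has mode (k−1)θ, so θ = 154/(k−1).
Need P(X < 264) = 0.9 with θ tied to k this way. Start at k = 2, θ = 154: P(X<264) ≈ 0.511.
Too low — raise k to concentrate. Iterating converges to k ≈ 7.52.
Then θ = 154/(7.52−1) ≈ 23.6.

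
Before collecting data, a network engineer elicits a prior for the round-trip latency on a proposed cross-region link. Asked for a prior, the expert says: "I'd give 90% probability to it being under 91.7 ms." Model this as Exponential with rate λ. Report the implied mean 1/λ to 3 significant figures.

mean ≈ 39.8 ms

P(T < 91.7) = 1 − e^(−λ·91.7) = 0.9, so λ = −ln(1−0.9)/91.7 = −ln(0.1)/91.7 = 0.0251.
Mean = 1/λ = 39.8 ms.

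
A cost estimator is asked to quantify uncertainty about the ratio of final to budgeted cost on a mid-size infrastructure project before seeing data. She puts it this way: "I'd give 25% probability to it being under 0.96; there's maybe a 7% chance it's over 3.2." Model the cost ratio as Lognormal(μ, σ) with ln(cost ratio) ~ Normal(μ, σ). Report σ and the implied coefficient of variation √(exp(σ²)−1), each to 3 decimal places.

σ ≈ 0.560, CV ≈ 0.607

If T ~ Lognormal(μ,σ) then ln T ~ Normal(μ,σ), so the p-quantile of ln T is μ + z_p·σ.
ln(0.96) = -0.04082 and ln(3.2) = 1.163; z_{0.25} = -0.6745, z_{0.93} = 1.476.
σ = (1.163 − -0.04082)/(1.476 − (-0.6745)) = 0.560.
μ = -0.04082 − (-0.6745)·0.560 = 0.337.
CV = √(exp(σ²)−1) = √(exp(0.3135)−1) = 0.607.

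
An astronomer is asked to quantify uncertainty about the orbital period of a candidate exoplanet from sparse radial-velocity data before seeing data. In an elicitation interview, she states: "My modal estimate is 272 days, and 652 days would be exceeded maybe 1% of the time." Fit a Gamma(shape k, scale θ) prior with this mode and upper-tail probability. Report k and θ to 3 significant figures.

k ≈ 7.2, θ ≈ 43.9

Gamma(k,θ) with k>1 has mode (k−1)θ, so θ = 272/(k−1).
Need P(X < 652) = 0.99 with θ tied to k this way. Start at k = 2, θ = 272: P(X<652) ≈ 0.691.
Too low — raise k to concentrate. Iterating converges to k ≈ 7.2.
Then θ = 272/(7.2−1) ≈ 43.9.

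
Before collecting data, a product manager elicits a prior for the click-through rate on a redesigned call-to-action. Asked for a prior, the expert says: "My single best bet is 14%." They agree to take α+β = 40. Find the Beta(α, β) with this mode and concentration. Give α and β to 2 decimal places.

α = 6.32, β = 33.68

For α,β > 1 the Beta mode is (α−1)/(α+β−2). With α+β = 40, the mode is (α−1)/38.
Set (α−1)/38 = 0.14 → α = 1 + 0.14·38 = 6.32.
β = 40 − α = 33.68.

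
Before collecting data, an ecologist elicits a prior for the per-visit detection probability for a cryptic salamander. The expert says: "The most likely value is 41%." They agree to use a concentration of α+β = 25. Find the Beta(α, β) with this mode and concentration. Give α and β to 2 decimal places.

α = 10.43, β = 14.57

For α,β > 1 the Beta mode is (α−1)/(α+β−2). With α+β = 25, the mode is (α−1)/23.
Set (α−1)/23 = 0.41 → α = 1 + 0.41·23 = 10.43.
β = 25 − α = 14.57.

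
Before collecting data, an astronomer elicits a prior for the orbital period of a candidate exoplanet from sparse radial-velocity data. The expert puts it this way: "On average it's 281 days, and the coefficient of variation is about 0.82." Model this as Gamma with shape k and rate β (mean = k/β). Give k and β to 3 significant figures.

k ≈ 1.49, β ≈ 0.00529

For Gamma(k, rate β): mean = k/β, variance = k/β², so CV = 1/√k.
CV = 0.82, hence k = 1/CV² = 1.49.
Then β = k/mean = 1.49/281 = 0.00529.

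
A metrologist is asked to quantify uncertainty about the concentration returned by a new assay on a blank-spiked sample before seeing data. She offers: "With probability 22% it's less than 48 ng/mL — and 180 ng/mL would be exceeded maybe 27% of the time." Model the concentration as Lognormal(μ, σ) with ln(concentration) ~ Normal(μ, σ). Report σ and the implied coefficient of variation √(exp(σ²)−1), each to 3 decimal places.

σ ≈ 0.954, CV ≈ 1.219

If T ~ Lognormal(μ,σ) then ln T ~ Normal(μ,σ), so the p-quantile of ln T is μ + z_p·σ.
ln(48) = 3.871 and ln(180) = 5.193; z_{0.22} = -0.7722, z_{0.73} = 0.6128.
σ = (5.193 − 3.871)/(0.6128 − (-0.7722)) = 0.954.
μ = 3.871 − (-0.7722)·0.954 = 4.608.
CV = √(exp(σ²)−1) = √(exp(0.9107)−1) = 1.219.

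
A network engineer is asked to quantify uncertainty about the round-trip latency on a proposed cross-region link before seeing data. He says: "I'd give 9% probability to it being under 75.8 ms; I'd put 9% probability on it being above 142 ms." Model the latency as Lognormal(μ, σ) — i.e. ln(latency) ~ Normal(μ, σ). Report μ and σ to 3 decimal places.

μ ≈ 4.642, σ ≈ 0.234

If T ~ Lognormal(μ,σ) then ln T ~ Normal(μ,σ), so the p-quantile of ln T is μ + z_p·σ.
ln(75.8) = 4.328 and ln(142) = 4.956; z_{0.09} = -1.341, z_{0.91} = 1.341.
σ = (4.956 − 4.328)/(1.341 − (-1.341)) = 0.234.
μ = 4.328 − (-1.341)·0.234 = 4.642.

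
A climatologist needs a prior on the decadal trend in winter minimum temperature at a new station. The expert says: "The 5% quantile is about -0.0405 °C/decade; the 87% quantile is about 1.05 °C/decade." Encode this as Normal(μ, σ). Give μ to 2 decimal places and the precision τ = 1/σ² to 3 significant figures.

μ = 0.61, τ = 6.46

For Normal(μ,σ), the p-quantile is μ + z_p·σ. Here z_{0.05} = -1.645, z_{0.87} = 1.126.
So -0.0405 = μ − 1.645σ and 1.05 = μ + 1.126σ.
Subtracting: σ = (1.05 − -0.0405)/(1.126 − (-1.645)) = 0.39.
Then μ = -0.0405 − (-1.645)·0.39 = 0.61.
Precision τ = 1/σ² = 1/0.3935² = 6.46.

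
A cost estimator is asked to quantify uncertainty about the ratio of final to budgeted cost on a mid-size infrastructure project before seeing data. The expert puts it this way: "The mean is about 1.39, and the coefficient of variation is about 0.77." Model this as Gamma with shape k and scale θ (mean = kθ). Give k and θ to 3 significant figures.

k ≈ 1.69, θ ≈ 0.824

For Gamma(k, scale θ): mean = kθ, variance = kθ², so CV = 1/√k.
CV = 0.77, hence k = 1/CV² = 1.69.
Then θ = mean/k = 1.39/1.69 = 0.824.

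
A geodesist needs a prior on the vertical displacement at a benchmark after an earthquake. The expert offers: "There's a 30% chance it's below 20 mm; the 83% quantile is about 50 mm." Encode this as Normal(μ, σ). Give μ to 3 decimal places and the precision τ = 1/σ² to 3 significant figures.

The p-quantile of Normal(μ,σ) is μ + z_p·σ, with z_{0.3} = -0.5244 and z_{0.83} = 0.9542.
Eliminate σ: μ = (z₂·x₁ − z₁·x₂)/(z₂ − z₁) = (0.9542·20 − (-0.5244)·50)/1.479 = 30.640.
Then σ = (x₂ − x₁)/(z₂ − z₁) = (50 − 20)/1.479 = 20.290.
Precision τ = 1/σ² = 1/20.29² = 0.00243.

μ = 30.640, τ = 0.00243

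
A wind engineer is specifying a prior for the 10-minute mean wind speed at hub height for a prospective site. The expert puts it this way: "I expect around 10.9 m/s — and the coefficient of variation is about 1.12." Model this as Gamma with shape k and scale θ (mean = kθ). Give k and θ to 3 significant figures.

For Gamma(k, scale θ): mean = kθ, variance = kθ², so CV = 1/√k.
CV = 1.12, hence k = 1/CV² = 0.797.
Then θ = mean/k = 10.9/0.797 = 13.7.

k ≈ 0.797, θ ≈ 13.7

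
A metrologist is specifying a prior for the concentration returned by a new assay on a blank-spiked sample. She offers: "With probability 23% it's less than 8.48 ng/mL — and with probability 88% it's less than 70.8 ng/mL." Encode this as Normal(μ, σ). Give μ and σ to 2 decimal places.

For Normal(μ,σ), the p-quantile is μ + z_p·σ. Here z_{0.23} = -0.7388, z_{0.88} = 1.175.
So 8.48 = μ − 0.7388σ and 70.8 = μ + 1.175σ.
Subtracting: σ = (70.8 − 8.48)/(1.175 − (-0.7388)) = 32.56.
Then μ = 8.48 − (-0.7388)·32.56 = 32.54.

μ = 32.54, σ = 32.56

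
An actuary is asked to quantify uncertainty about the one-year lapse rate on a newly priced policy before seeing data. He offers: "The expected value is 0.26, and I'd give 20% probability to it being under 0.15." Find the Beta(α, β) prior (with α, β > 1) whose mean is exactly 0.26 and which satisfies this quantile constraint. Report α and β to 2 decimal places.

With mean 0.26 fixed, write α = 0.26s, β = 0.74s where s = α+β.
Need P(θ < 0.15) = 0.2 under Beta(0.26s, 0.74s). Normal approximation: (q−m)/√(m(1−m)/s) ≈ z_{0.2} = -0.842, so s ≈ 0.26·0.74·(-0.842)²/(0.15−0.26)² = 11.3.
At s = 11.3: P(θ<0.15) ≈ 0.206. Adjusting to match 0.2 gives s ≈ 11.68.
So α = 0.26·11.68 ≈ 3.04, β = 0.74·11.68 ≈ 8.64.

α ≈ 3.04, β ≈ 8.64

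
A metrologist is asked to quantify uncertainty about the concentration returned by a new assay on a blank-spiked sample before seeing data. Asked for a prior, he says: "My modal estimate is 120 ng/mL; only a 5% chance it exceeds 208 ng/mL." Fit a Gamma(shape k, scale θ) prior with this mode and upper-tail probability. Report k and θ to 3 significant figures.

k ≈ 10.2, θ ≈ 13

Gamma(k,θ) with k>1 has mode (k−1)θ, so θ = 120/(k−1).
Need P(X < 208) = 0.95 with θ tied to k this way. Start at k = 2, θ = 120: P(X<208) ≈ 0.517.
Too low — raise k to concentrate. Iterating converges to k ≈ 10.2.
Then θ = 120/(10.2−1) ≈ 13.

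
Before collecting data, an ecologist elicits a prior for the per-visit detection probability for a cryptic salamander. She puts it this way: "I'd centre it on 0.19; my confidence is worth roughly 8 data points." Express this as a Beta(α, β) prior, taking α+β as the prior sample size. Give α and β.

α = 1.52, β = 6.48

Under the effective-sample-size interpretation, Beta(α, β) has prior mean α/(α+β) and prior sample size α+β.
So α+β = 8 and α/(α+β) = 0.19, giving α = 0.19·8 = 1.52 and β = 8 − 1.52 = 6.48.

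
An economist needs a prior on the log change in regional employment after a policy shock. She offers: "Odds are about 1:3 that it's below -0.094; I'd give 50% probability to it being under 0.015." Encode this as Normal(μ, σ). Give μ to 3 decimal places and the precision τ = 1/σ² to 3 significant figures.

For Normal(μ,σ), the p-quantile is μ + z_p·σ. Here z_{0.25} = -0.6745, z_{0.5} = 0.
So -0.094 = μ − 0.6745σ and 0.015 = μ + 0σ.
Subtracting: σ = (0.015 − -0.094)/(0 − (-0.6745)) = 0.162.
Then μ = -0.094 − (-0.6745)·0.162 = 0.015.
Precision τ = 1/σ² = 1/0.1616² = 38.3.

μ = 0.015, τ = 38.3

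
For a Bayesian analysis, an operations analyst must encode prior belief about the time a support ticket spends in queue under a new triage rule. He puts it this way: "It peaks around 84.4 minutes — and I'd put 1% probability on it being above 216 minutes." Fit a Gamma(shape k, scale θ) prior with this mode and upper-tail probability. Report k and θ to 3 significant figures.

k ≈ 6.29, θ ≈ 16

Gamma(k,θ) with k>1 has mode (k−1)θ, so θ = 84.4/(k−1).
Need P(X < 216) = 0.99 with θ tied to k this way. Start at k = 2, θ = 84.4: P(X<216) ≈ 0.725.
Too low — raise k to concentrate. Iterating converges to k ≈ 6.29.
Then θ = 84.4/(6.29−1) ≈ 16.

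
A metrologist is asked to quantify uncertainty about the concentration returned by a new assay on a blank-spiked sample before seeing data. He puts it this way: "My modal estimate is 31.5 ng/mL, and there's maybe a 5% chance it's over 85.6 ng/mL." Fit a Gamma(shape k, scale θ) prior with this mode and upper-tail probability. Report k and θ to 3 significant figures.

k ≈ 3.69, θ ≈ 11.7

Gamma(k,θ) with k>1 has mode (k−1)θ, so θ = 31.5/(k−1).
Need P(X < 85.6) = 0.95 with θ tied to k this way. Start at k = 2, θ = 31.5: P(X<85.6) ≈ 0.754.
Too low — raise k to concentrate. Iterating converges to k ≈ 3.69.
Then θ = 31.5/(3.69−1) ≈ 11.7.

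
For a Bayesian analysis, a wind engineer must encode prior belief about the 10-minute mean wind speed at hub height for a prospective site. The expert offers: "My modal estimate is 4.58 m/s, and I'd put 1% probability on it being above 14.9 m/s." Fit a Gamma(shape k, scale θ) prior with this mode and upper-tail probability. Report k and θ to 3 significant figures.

Gamma(k,θ) with k>1 has mode (k−1)θ, so θ = 4.58/(k−1).
Need P(X < 14.9) = 0.99 with θ tied to k this way. Start at k = 2, θ = 4.58: P(X<14.9) ≈ 0.836.
Too low — raise k to concentrate. Iterating converges to k ≈ 4.17.
Then θ = 4.58/(4.17−1) ≈ 1.44.

k ≈ 4.17, θ ≈ 1.44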